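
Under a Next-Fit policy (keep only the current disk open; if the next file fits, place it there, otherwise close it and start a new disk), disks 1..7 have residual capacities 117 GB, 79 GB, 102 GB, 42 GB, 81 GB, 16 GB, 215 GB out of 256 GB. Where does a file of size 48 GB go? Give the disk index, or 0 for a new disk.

7

Next-Fit only looks at disk 7, which has 215 GB free.
48 GB fits there.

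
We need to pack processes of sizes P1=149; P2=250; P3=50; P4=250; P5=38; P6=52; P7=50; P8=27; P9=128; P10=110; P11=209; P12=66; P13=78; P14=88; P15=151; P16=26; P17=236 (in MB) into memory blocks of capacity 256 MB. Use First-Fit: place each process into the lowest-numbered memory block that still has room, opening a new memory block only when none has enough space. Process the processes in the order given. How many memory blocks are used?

9

memory block 1: place P1 (149 MB), 107 MB left
memory block 2: place P2 (250 MB), 6 MB left
memory block 1: place P3 (50 MB), 57 MB left
memory block 3: place P4 (250 MB), 6 MB left
memory block 1: place P5 (38 MB), 19 MB left
memory block 4: place P6 (52 MB), 204 MB left
memory block 4: place P7 (50 MB), 154 MB left
memory block 4: place P8 (27 MB), 127 MB left
memory block 5: place P9 (128 MB), 128 MB left
memory block 4: place P10 (110 MB), 17 MB left
memory block 6: place P11 (209 MB), 47 MB left
memory block 5: place P12 (66 MB), 62 MB left
memory block 7: place P13 (78 MB), 178 MB left
memory block 7: place P14 (88 MB), 90 MB left
memory block 8: place P15 (151 MB), 105 MB left
memory block 5: place P16 (26 MB), 36 MB left
memory block 9: place P17 (236 MB), 20 MB left
Final memory blocks: [149,50,38] [250] [250] [52,50,27,110] [128,66,26] [209] [78,88] [151] [236].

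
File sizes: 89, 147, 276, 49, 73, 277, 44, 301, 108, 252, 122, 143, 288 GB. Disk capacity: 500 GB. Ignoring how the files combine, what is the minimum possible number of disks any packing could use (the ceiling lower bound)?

Total size = 89 + 147 + 276 + 49 + 73 + 277 + 44 + 301 + 108 + 252 + 122 + 143 + 288 = 2169 GB.
⌈2169 / 500⌉ = 5.

5 disks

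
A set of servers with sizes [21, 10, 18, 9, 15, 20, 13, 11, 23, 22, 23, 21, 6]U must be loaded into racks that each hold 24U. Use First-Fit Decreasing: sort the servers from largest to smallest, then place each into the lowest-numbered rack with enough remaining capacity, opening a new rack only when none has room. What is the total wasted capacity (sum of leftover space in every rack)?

28

Sorted descending: 23, 23, 22, 21, 21, 20, 18, 15, 13, 11, 10, 9, 6.
23U → rack 1 (remaining 1U)
23U → rack 2 (remaining 1U)
22U → rack 3 (remaining 2U)
21U → rack 4 (remaining 3U)
21U → rack 5 (remaining 3U)
20U → rack 6 (remaining 4U)
18U → rack 7 (remaining 6U)
15U → rack 8 (remaining 9U)
13U → rack 9 (remaining 11U)
11U → rack 9 (remaining 0U)
10U → rack 10 (remaining 14U)
9U → rack 8 (remaining 0U)
6U → rack 7 (remaining 0U)
10 racks × 24U = 240U; used 212U; unused 28U.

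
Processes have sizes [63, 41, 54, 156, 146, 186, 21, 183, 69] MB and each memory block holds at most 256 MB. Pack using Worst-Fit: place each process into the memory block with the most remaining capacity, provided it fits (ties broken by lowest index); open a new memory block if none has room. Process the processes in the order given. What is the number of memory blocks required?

5

memory block 1: place 63 MB, 193 MB left
memory block 1: place 41 MB, 152 MB left
memory block 1: place 54 MB, 98 MB left
memory block 2: place 156 MB, 100 MB left
memory block 3: place 146 MB, 110 MB left
memory block 4: place 186 MB, 70 MB left
memory block 3: place 21 MB, 89 MB left
memory block 5: place 183 MB, 73 MB left
memory block 2: place 69 MB, 31 MB left
Final memory blocks: [63,41,54] [156,69] [146,21] [186] [183].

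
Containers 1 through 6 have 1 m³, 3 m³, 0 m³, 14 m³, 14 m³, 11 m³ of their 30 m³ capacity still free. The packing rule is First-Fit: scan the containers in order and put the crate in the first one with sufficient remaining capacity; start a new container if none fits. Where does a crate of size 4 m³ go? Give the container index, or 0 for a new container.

Containers with room: container 4 (14 m³), container 5 (14 m³), container 6 (11 m³).
The first with room is container 4.

4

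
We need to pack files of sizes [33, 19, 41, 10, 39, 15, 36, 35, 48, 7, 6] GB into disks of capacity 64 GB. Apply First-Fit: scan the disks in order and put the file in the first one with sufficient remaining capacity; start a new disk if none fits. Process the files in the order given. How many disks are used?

Put 33 GB in disk 1; 31 GB remain.
Put 19 GB in disk 1; 12 GB remain.
Put 41 GB in disk 2; 23 GB remain.
Put 10 GB in disk 1; 2 GB remain.
Put 39 GB in disk 3; 25 GB remain.
Put 15 GB in disk 2; 8 GB remain.
Put 36 GB in disk 4; 28 GB remain.
Put 35 GB in disk 5; 29 GB remain.
Put 48 GB in disk 6; 16 GB remain.
Put 7 GB in disk 2; 1 GB remain.
Put 6 GB in disk 3; 19 GB remain.
Final disks: [33,19,10] [41,15,7] [39,6] [36] [35] [48].

6 disks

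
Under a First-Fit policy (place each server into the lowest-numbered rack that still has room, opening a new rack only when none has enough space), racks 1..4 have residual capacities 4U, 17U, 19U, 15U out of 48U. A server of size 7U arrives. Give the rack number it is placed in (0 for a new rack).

Racks with room: rack 2 (17U), rack 3 (19U), rack 4 (15U).
The first with room is rack 2.

2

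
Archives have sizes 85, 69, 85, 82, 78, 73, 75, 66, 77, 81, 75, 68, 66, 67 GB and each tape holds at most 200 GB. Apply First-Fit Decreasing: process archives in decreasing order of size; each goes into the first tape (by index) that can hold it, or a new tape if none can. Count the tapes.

Sorted descending: 85, 85, 82, 81, 78, 77, 75, 75, 73, 69, 68, 67, 66, 66.
85 GB → tape 1 (remaining 115 GB)
85 GB → tape 1 (remaining 30 GB)
82 GB → tape 2 (remaining 118 GB)
81 GB → tape 2 (remaining 37 GB)
78 GB → tape 3 (remaining 122 GB)
77 GB → tape 3 (remaining 45 GB)
75 GB → tape 4 (remaining 125 GB)
75 GB → tape 4 (remaining 50 GB)
73 GB → tape 5 (remaining 127 GB)
69 GB → tape 5 (remaining 58 GB)
68 GB → tape 6 (remaining 132 GB)
67 GB → tape 6 (remaining 65 GB)
66 GB → tape 7 (remaining 134 GB)
66 GB → tape 7 (remaining 68 GB)

7 tapes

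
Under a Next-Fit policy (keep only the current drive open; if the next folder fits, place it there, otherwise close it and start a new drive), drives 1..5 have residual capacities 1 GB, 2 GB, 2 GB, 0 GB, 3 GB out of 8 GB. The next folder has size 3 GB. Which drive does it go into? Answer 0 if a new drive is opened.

Next-Fit only looks at drive 5, which has 3 GB free.
3 GB fits there.

5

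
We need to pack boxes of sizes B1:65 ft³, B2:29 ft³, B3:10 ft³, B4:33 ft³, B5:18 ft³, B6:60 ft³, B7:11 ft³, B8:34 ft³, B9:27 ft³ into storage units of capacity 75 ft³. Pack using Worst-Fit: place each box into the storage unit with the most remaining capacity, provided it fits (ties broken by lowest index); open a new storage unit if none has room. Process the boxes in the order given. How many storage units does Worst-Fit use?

B1 (65 ft³) → storage unit 1 (remaining 10 ft³)
B2 (29 ft³) → storage unit 2 (remaining 46 ft³)
B3 (10 ft³) → storage unit 2 (remaining 36 ft³)
B4 (33 ft³) → storage unit 2 (remaining 3 ft³)
B5 (18 ft³) → storage unit 3 (remaining 57 ft³)
B6 (60 ft³) → storage unit 4 (remaining 15 ft³)
B7 (11 ft³) → storage unit 3 (remaining 46 ft³)
B8 (34 ft³) → storage unit 3 (remaining 12 ft³)
B9 (27 ft³) → storage unit 5 (remaining 48 ft³)

5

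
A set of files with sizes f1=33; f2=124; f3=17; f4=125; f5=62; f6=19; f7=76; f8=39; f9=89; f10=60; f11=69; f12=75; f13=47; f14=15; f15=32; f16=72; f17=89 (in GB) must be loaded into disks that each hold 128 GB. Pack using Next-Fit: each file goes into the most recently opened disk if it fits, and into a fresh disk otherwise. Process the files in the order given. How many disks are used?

12 disks

f1 (33 GB) → disk 1 (remaining 95 GB)
f2 (124 GB) → disk 2 (remaining 4 GB)
f3 (17 GB) → disk 3 (remaining 111 GB)
f4 (125 GB) → disk 4 (remaining 3 GB)
f5 (62 GB) → disk 5 (remaining 66 GB)
f6 (19 GB) → disk 5 (remaining 47 GB)
f7 (76 GB) → disk 6 (remaining 52 GB)
f8 (39 GB) → disk 6 (remaining 13 GB)
f9 (89 GB) → disk 7 (remaining 39 GB)
f10 (60 GB) → disk 8 (remaining 68 GB)
f11 (69 GB) → disk 9 (remaining 59 GB)
f12 (75 GB) → disk 10 (remaining 53 GB)
f13 (47 GB) → disk 10 (remaining 6 GB)
f14 (15 GB) → disk 11 (remaining 113 GB)
f15 (32 GB) → disk 11 (remaining 81 GB)
f16 (72 GB) → disk 11 (remaining 9 GB)
f17 (89 GB) → disk 12 (remaining 39 GB)
Final disks: [33] [124] [17] [125] [62,19] [76,39] [89] [60] [69] [75,47] [15,32,72] [89].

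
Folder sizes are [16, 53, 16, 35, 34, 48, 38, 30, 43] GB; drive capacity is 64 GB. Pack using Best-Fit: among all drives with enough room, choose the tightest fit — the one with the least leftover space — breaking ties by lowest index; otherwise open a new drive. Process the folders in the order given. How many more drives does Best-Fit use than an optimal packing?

1

Best-Fit: [16,16] [53] [35] [34,30] [48] [38] [43] → 7 drives.
6 folders exceed 32 GB (half the capacity), and no two of those can share a drive, so at least 6 drives are needed.
An optimal packing achieves that bound: [53] [48,16] [43,16] [38] [35] [34,30] → 6 drives.
Excess: 7 − 6 = 1.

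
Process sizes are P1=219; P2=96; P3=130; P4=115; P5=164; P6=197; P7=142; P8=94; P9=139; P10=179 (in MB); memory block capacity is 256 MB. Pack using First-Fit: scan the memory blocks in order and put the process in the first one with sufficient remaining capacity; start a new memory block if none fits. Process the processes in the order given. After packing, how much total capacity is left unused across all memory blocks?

573

P1 (219 MB) → memory block 1 (remaining 37 MB)
P2 (96 MB) → memory block 2 (remaining 160 MB)
P3 (130 MB) → memory block 2 (remaining 30 MB)
P4 (115 MB) → memory block 3 (remaining 141 MB)
P5 (164 MB) → memory block 4 (remaining 92 MB)
P6 (197 MB) → memory block 5 (remaining 59 MB)
P7 (142 MB) → memory block 6 (remaining 114 MB)
P8 (94 MB) → memory block 3 (remaining 47 MB)
P9 (139 MB) → memory block 7 (remaining 117 MB)
P10 (179 MB) → memory block 8 (remaining 77 MB)
8 memory blocks × 256 MB = 2048 MB; used 1475 MB; unused 573 MB.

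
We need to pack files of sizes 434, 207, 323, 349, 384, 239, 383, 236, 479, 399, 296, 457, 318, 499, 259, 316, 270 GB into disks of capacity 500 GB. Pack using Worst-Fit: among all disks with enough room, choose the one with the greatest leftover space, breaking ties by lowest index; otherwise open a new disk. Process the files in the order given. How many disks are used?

15

434 GB → disk 1 (remaining 66 GB)
207 GB → disk 2 (remaining 293 GB)
323 GB → disk 3 (remaining 177 GB)
349 GB → disk 4 (remaining 151 GB)
384 GB → disk 5 (remaining 116 GB)
239 GB → disk 2 (remaining 54 GB)
383 GB → disk 6 (remaining 117 GB)
236 GB → disk 7 (remaining 264 GB)
479 GB → disk 8 (remaining 21 GB)
399 GB → disk 9 (remaining 101 GB)
296 GB → disk 10 (remaining 204 GB)
457 GB → disk 11 (remaining 43 GB)
318 GB → disk 12 (remaining 182 GB)
499 GB → disk 13 (remaining 1 GB)
259 GB → disk 7 (remaining 5 GB)
316 GB → disk 14 (remaining 184 GB)
270 GB → disk 15 (remaining 230 GB)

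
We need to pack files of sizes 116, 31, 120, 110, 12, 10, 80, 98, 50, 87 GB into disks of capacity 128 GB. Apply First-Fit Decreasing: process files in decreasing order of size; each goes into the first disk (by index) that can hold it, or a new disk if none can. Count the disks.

7 disks

Sorted descending: 120, 116, 110, 98, 87, 80, 50, 31, 12, 10.
disk 1: place 120 GB, 8 GB left
disk 2: place 116 GB, 12 GB left
disk 3: place 110 GB, 18 GB left
disk 4: place 98 GB, 30 GB left
disk 5: place 87 GB, 41 GB left
disk 6: place 80 GB, 48 GB left
disk 7: place 50 GB, 78 GB left
disk 5: place 31 GB, 10 GB left
disk 2: place 12 GB, 0 GB left
disk 3: place 10 GB, 8 GB left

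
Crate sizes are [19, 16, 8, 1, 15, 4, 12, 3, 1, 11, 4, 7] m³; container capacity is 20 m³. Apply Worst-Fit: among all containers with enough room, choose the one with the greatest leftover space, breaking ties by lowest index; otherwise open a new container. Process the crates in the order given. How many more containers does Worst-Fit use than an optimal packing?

1

Worst-Fit: [19] [16] [8,1,4,1] [15] [12,3] [11,4] [7] → 7 containers.
Total size 101 m³; any packing needs at least ⌈101/20⌉ = 6 containers.
An optimal packing achieves that bound: [19,1] [16,4] [15,4,1] [12,8] [11,7] [3] → 6 containers.
Excess: 7 − 6 = 1.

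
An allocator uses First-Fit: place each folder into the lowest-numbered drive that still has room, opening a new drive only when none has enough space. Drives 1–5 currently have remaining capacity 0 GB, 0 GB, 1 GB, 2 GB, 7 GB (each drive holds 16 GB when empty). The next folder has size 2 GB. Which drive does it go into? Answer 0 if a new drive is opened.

Drives with room: drive 4 (2 GB), drive 5 (7 GB).
The first with room is drive 4.

4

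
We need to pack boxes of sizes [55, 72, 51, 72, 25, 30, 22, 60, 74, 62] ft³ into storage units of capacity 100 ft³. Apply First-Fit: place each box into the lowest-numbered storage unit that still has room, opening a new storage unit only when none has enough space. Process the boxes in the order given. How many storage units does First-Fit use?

7

Put 55 ft³ in storage unit 1; 45 ft³ remain.
Put 72 ft³ in storage unit 2; 28 ft³ remain.
Put 51 ft³ in storage unit 3; 49 ft³ remain.
Put 72 ft³ in storage unit 4; 28 ft³ remain.
Put 25 ft³ in storage unit 1; 20 ft³ remain.
Put 30 ft³ in storage unit 3; 19 ft³ remain.
Put 22 ft³ in storage unit 2; 6 ft³ remain.
Put 60 ft³ in storage unit 5; 40 ft³ remain.
Put 74 ft³ in storage unit 6; 26 ft³ remain.
Put 62 ft³ in storage unit 7; 38 ft³ remain.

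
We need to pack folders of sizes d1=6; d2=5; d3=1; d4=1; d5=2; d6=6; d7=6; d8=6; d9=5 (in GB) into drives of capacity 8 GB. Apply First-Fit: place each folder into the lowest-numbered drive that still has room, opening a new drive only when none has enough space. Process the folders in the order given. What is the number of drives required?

6

Put d1 (6 GB) in drive 1; 2 GB remain.
Put d2 (5 GB) in drive 2; 3 GB remain.
Put d3 (1 GB) in drive 1; 1 GB remain.
Put d4 (1 GB) in drive 1; 0 GB remain.
Put d5 (2 GB) in drive 2; 1 GB remain.
Put d6 (6 GB) in drive 3; 2 GB remain.
Put d7 (6 GB) in drive 4; 2 GB remain.
Put d8 (6 GB) in drive 5; 2 GB remain.
Put d9 (5 GB) in drive 6; 3 GB remain.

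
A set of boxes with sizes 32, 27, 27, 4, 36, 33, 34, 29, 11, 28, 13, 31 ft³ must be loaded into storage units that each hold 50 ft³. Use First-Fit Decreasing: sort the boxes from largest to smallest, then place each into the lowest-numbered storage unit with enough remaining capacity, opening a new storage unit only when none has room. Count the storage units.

Sorted descending: 36, 34, 33, 32, 31, 29, 28, 27, 27, 13, 11, 4.
storage unit 1: place 36 ft³, 14 ft³ left
storage unit 2: place 34 ft³, 16 ft³ left
storage unit 3: place 33 ft³, 17 ft³ left
storage unit 4: place 32 ft³, 18 ft³ left
storage unit 5: place 31 ft³, 19 ft³ left
storage unit 6: place 29 ft³, 21 ft³ left
storage unit 7: place 28 ft³, 22 ft³ left
storage unit 8: place 27 ft³, 23 ft³ left
storage unit 9: place 27 ft³, 23 ft³ left
storage unit 1: place 13 ft³, 1 ft³ left
storage unit 2: place 11 ft³, 5 ft³ left
storage unit 2: place 4 ft³, 1 ft³ left
Final storage units: [36,13] [34,11,4] [33] [32] [31] [29] [28] [27] [27].

9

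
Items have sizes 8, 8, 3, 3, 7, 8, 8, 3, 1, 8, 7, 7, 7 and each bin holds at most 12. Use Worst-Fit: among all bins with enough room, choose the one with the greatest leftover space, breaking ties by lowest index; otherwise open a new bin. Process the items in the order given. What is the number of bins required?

9 bins

bin 1: place 8, 4 left
bin 2: place 8, 4 left
bin 1: place 3, 1 left
bin 2: place 3, 1 left
bin 3: place 7, 5 left
bin 4: place 8, 4 left
bin 5: place 8, 4 left
bin 3: place 3, 2 left
bin 4: place 1, 3 left
bin 6: place 8, 4 left
bin 7: place 7, 5 left
bin 8: place 7, 5 left
bin 9: place 7, 5 left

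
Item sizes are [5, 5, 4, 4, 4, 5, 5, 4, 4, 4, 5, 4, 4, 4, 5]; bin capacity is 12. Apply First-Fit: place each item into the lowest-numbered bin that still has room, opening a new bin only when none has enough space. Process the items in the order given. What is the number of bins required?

7

bin 1: place 5, 7 left
bin 1: place 5, 2 left
bin 2: place 4, 8 left
bin 2: place 4, 4 left
bin 2: place 4, 0 left
bin 3: place 5, 7 left
bin 3: place 5, 2 left
bin 4: place 4, 8 left
bin 4: place 4, 4 left
bin 4: place 4, 0 left
bin 5: place 5, 7 left
bin 5: place 4, 3 left
bin 6: place 4, 8 left
bin 6: place 4, 4 left
bin 7: place 5, 7 left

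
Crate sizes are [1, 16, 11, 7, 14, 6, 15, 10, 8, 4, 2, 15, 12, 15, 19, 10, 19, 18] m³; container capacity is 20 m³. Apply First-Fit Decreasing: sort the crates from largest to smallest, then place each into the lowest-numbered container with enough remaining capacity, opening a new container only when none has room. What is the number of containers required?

11 containers

Sorted descending: 19, 19, 18, 16, 15, 15, 15, 14, 12, 11, 10, 10, 8, 7, 6, 4, 2, 1.
Put 19 m³ in container 1; 1 m³ remain.
Put 19 m³ in container 2; 1 m³ remain.
Put 18 m³ in container 3; 2 m³ remain.
Put 16 m³ in container 4; 4 m³ remain.
Put 15 m³ in container 5; 5 m³ remain.
Put 15 m³ in container 6; 5 m³ remain.
Put 15 m³ in container 7; 5 m³ remain.
Put 14 m³ in container 8; 6 m³ remain.
Put 12 m³ in container 9; 8 m³ remain.
Put 11 m³ in container 10; 9 m³ remain.
Put 10 m³ in container 11; 10 m³ remain.
Put 10 m³ in container 11; 0 m³ remain.
Put 8 m³ in container 9; 0 m³ remain.
Put 7 m³ in container 10; 2 m³ remain.
Put 6 m³ in container 8; 0 m³ remain.
Put 4 m³ in container 4; 0 m³ remain.
Put 2 m³ in container 3; 0 m³ remain.
Put 1 m³ in container 1; 0 m³ remain.
Final containers: [19,1] [19] [18,2] [16,4] [15] [15] [15] [14,6] [12,8] [11,7] [10,10].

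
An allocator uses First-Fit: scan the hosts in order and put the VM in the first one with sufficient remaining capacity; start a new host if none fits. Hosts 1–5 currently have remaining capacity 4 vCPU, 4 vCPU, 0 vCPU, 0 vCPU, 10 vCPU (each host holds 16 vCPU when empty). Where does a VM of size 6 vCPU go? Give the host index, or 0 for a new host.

Hosts with room: host 5 (10 vCPU).
The first with room is host 5.

5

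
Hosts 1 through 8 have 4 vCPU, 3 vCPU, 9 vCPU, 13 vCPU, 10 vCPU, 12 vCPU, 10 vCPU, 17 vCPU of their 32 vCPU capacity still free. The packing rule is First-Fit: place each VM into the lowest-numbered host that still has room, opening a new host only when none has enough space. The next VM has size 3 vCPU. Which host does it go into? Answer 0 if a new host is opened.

1

Hosts with room: host 1 (4 vCPU), host 2 (3 vCPU), host 3 (9 vCPU), host 4 (13 vCPU), host 5 (10 vCPU), host 6 (12 vCPU), host 7 (10 vCPU), host 8 (17 vCPU).
The first with room is host 1.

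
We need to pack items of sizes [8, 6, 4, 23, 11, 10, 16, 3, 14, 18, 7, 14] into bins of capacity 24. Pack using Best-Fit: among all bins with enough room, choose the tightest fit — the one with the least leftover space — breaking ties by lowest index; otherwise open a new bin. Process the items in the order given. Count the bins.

Put 8 in bin 1; 16 remain.
Put 6 in bin 1; 10 remain.
Put 4 in bin 1; 6 remain.
Put 23 in bin 2; 1 remain.
Put 11 in bin 3; 13 remain.
Put 10 in bin 3; 3 remain.
Put 16 in bin 4; 8 remain.
Put 3 in bin 3; 0 remain.
Put 14 in bin 5; 10 remain.
Put 18 in bin 6; 6 remain.
Put 7 in bin 4; 1 remain.
Put 14 in bin 7; 10 remain.

7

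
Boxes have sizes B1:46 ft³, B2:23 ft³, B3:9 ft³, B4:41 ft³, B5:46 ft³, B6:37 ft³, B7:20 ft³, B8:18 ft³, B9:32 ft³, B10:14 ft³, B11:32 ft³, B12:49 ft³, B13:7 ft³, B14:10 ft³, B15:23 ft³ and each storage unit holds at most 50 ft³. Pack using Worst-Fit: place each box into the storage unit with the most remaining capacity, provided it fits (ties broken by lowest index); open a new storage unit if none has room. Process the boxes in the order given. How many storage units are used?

10 storage units

B1 (46 ft³) → storage unit 1 (remaining 4 ft³)
B2 (23 ft³) → storage unit 2 (remaining 27 ft³)
B3 (9 ft³) → storage unit 2 (remaining 18 ft³)
B4 (41 ft³) → storage unit 3 (remaining 9 ft³)
B5 (46 ft³) → storage unit 4 (remaining 4 ft³)
B6 (37 ft³) → storage unit 5 (remaining 13 ft³)
B7 (20 ft³) → storage unit 6 (remaining 30 ft³)
B8 (18 ft³) → storage unit 6 (remaining 12 ft³)
B9 (32 ft³) → storage unit 7 (remaining 18 ft³)
B10 (14 ft³) → storage unit 2 (remaining 4 ft³)
B11 (32 ft³) → storage unit 8 (remaining 18 ft³)
B12 (49 ft³) → storage unit 9 (remaining 1 ft³)
B13 (7 ft³) → storage unit 7 (remaining 11 ft³)
B14 (10 ft³) → storage unit 8 (remaining 8 ft³)
B15 (23 ft³) → storage unit 10 (remaining 27 ft³)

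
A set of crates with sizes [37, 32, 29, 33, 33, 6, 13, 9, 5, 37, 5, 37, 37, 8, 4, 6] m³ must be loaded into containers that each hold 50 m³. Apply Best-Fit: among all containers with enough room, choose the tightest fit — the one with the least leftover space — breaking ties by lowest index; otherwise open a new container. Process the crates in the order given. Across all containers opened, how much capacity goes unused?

69

37 m³ → container 1 (remaining 13 m³)
32 m³ → container 2 (remaining 18 m³)
29 m³ → container 3 (remaining 21 m³)
33 m³ → container 4 (remaining 17 m³)
33 m³ → container 5 (remaining 17 m³)
6 m³ → container 1 (remaining 7 m³)
13 m³ → container 4 (remaining 4 m³)
9 m³ → container 5 (remaining 8 m³)
5 m³ → container 1 (remaining 2 m³)
37 m³ → container 6 (remaining 13 m³)
5 m³ → container 5 (remaining 3 m³)
37 m³ → container 7 (remaining 13 m³)
37 m³ → container 8 (remaining 13 m³)
8 m³ → container 6 (remaining 5 m³)
4 m³ → container 4 (remaining 0 m³)
6 m³ → container 7 (remaining 7 m³)
8 containers × 50 m³ = 400 m³; used 331 m³; unused 69 m³.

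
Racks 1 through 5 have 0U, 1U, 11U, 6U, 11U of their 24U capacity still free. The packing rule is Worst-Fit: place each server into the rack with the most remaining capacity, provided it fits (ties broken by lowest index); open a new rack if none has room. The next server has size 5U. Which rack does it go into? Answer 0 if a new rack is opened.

3

Racks with room: rack 3 (11U), rack 4 (6U), rack 5 (11U).
Most room is rack 3 with 11U free.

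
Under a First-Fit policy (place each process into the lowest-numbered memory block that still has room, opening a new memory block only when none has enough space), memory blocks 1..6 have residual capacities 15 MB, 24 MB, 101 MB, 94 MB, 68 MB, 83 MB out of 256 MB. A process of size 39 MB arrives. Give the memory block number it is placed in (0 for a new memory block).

Memory blocks with room: memory block 3 (101 MB), memory block 4 (94 MB), memory block 5 (68 MB), memory block 6 (83 MB).
The first with room is memory block 3.

3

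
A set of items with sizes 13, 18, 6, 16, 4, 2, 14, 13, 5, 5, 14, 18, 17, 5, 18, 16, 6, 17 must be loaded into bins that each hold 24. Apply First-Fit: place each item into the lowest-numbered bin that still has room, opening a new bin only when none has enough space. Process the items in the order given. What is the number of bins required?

bin 1: place 13, 11 left
bin 2: place 18, 6 left
bin 1: place 6, 5 left
bin 3: place 16, 8 left
bin 1: place 4, 1 left
bin 2: place 2, 4 left
bin 4: place 14, 10 left
bin 5: place 13, 11 left
bin 3: place 5, 3 left
bin 4: place 5, 5 left
bin 6: place 14, 10 left
bin 7: place 18, 6 left
bin 8: place 17, 7 left
bin 4: place 5, 0 left
bin 9: place 18, 6 left
bin 10: place 16, 8 left
bin 5: place 6, 5 left
bin 11: place 17, 7 left
Final bins: [13,6,4] [18,2] [16,5] [14,5,5] [13,6] [14] [18] [17] [18] [16] [17].

11 bins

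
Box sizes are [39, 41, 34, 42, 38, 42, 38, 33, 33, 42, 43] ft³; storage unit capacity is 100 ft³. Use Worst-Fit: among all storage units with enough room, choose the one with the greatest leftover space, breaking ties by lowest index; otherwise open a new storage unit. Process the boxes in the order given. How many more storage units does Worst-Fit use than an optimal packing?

1

Worst-Fit: [39,41] [34,42] [38,42] [38,33] [33,42] [43] → 6 storage units.
Total size 425 ft³; any packing needs at least ⌈425/100⌉ = 5 storage units.
An optimal packing achieves that bound: [43,42] [42,42] [41,39] [38,38] [34,33,33] → 5 storage units.
Excess: 6 − 5 = 1.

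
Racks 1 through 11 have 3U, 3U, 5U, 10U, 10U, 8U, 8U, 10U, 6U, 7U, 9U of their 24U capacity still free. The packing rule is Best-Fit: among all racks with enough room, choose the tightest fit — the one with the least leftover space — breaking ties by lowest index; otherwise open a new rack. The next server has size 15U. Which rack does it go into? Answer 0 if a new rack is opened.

0

No rack has ≥ 15U free, so a new rack is opened.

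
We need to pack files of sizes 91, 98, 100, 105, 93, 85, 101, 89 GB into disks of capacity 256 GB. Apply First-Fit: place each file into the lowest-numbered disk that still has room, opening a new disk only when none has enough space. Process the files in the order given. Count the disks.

91 GB → disk 1 (remaining 165 GB)
98 GB → disk 1 (remaining 67 GB)
100 GB → disk 2 (remaining 156 GB)
105 GB → disk 2 (remaining 51 GB)
93 GB → disk 3 (remaining 163 GB)
85 GB → disk 3 (remaining 78 GB)
101 GB → disk 4 (remaining 155 GB)
89 GB → disk 4 (remaining 66 GB)

4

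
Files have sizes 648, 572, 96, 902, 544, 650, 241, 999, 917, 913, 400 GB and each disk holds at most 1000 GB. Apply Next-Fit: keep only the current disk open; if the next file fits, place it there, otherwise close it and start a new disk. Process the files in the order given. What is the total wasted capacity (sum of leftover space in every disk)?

648 GB → disk 1 (remaining 352 GB)
572 GB → disk 2 (remaining 428 GB)
96 GB → disk 2 (remaining 332 GB)
902 GB → disk 3 (remaining 98 GB)
544 GB → disk 4 (remaining 456 GB)
650 GB → disk 5 (remaining 350 GB)
241 GB → disk 5 (remaining 109 GB)
999 GB → disk 6 (remaining 1 GB)
917 GB → disk 7 (remaining 83 GB)
913 GB → disk 8 (remaining 87 GB)
400 GB → disk 9 (remaining 600 GB)
9 disks × 1000 GB = 9000 GB; used 6882 GB; unused 2118 GB.

2118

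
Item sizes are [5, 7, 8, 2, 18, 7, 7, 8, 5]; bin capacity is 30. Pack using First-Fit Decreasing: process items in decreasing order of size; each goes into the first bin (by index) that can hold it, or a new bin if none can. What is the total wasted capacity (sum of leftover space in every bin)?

Sorted descending: 18, 8, 8, 7, 7, 7, 5, 5, 2.
18 → bin 1 (remaining 12)
8 → bin 1 (remaining 4)
8 → bin 2 (remaining 22)
7 → bin 2 (remaining 15)
7 → bin 2 (remaining 8)
7 → bin 2 (remaining 1)
5 → bin 3 (remaining 25)
5 → bin 3 (remaining 20)
2 → bin 1 (remaining 2)
3 bins × 30 = 90; used 67; unused 23.

23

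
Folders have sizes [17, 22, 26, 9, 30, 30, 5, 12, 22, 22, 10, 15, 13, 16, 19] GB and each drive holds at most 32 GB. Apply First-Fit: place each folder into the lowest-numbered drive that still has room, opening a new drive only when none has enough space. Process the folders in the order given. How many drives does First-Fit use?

drive 1: place 17 GB, 15 GB left
drive 2: place 22 GB, 10 GB left
drive 3: place 26 GB, 6 GB left
drive 1: place 9 GB, 6 GB left
drive 4: place 30 GB, 2 GB left
drive 5: place 30 GB, 2 GB left
drive 1: place 5 GB, 1 GB left
drive 6: place 12 GB, 20 GB left
drive 7: place 22 GB, 10 GB left
drive 8: place 22 GB, 10 GB left
drive 2: place 10 GB, 0 GB left
drive 6: place 15 GB, 5 GB left
drive 9: place 13 GB, 19 GB left
drive 9: place 16 GB, 3 GB left
drive 10: place 19 GB, 13 GB left
Final drives: [17,9,5] [22,10] [26] [30] [30] [12,15] [22] [22] [13,16] [19].

10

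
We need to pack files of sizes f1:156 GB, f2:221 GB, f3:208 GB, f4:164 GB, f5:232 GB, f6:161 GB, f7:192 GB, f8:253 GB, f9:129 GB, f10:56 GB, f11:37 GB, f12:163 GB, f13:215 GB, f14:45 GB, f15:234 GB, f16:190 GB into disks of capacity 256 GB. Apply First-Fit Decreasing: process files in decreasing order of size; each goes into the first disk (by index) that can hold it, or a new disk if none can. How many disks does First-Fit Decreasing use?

Sorted descending: 253, 234, 232, 221, 215, 208, 192, 190, 164, 163, 161, 156, 129, 56, 45, 37.
disk 1: place 253 GB, 3 GB left
disk 2: place 234 GB, 22 GB left
disk 3: place 232 GB, 24 GB left
disk 4: place 221 GB, 35 GB left
disk 5: place 215 GB, 41 GB left
disk 6: place 208 GB, 48 GB left
disk 7: place 192 GB, 64 GB left
disk 8: place 190 GB, 66 GB left
disk 9: place 164 GB, 92 GB left
disk 10: place 163 GB, 93 GB left
disk 11: place 161 GB, 95 GB left
disk 12: place 156 GB, 100 GB left
disk 13: place 129 GB, 127 GB left
disk 7: place 56 GB, 8 GB left
disk 6: place 45 GB, 3 GB left
disk 5: place 37 GB, 4 GB left
Final disks: [253] [234] [232] [221] [215,37] [208,45] [192,56] [190] [164] [163] [161] [156] [129].

13 disks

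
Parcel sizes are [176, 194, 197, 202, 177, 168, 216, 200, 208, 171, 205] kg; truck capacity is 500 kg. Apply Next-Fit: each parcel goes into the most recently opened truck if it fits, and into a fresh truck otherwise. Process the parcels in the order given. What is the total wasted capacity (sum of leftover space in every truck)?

886

Put 176 kg in truck 1; 324 kg remain.
Put 194 kg in truck 1; 130 kg remain.
Put 197 kg in truck 2; 303 kg remain.
Put 202 kg in truck 2; 101 kg remain.
Put 177 kg in truck 3; 323 kg remain.
Put 168 kg in truck 3; 155 kg remain.
Put 216 kg in truck 4; 284 kg remain.
Put 200 kg in truck 4; 84 kg remain.
Put 208 kg in truck 5; 292 kg remain.
Put 171 kg in truck 5; 121 kg remain.
Put 205 kg in truck 6; 295 kg remain.
6 trucks × 500 kg = 3000 kg; used 2114 kg; unused 886 kg.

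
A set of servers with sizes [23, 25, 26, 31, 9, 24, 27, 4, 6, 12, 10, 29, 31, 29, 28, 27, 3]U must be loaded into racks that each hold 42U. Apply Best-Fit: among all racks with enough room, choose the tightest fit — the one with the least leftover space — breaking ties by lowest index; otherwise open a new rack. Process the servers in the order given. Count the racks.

11

rack 1: place 23U, 19U left
rack 2: place 25U, 17U left
rack 3: place 26U, 16U left
rack 4: place 31U, 11U left
rack 4: place 9U, 2U left
rack 5: place 24U, 18U left
rack 6: place 27U, 15U left
rack 6: place 4U, 11U left
rack 6: place 6U, 5U left
rack 3: place 12U, 4U left
rack 2: place 10U, 7U left
rack 7: place 29U, 13U left
rack 8: place 31U, 11U left
rack 9: place 29U, 13U left
rack 10: place 28U, 14U left
rack 11: place 27U, 15U left
rack 3: place 3U, 1U left
Final racks: [23] [25,10] [26,12,3] [31,9] [24] [27,4,6] [29] [31] [29] [28] [27].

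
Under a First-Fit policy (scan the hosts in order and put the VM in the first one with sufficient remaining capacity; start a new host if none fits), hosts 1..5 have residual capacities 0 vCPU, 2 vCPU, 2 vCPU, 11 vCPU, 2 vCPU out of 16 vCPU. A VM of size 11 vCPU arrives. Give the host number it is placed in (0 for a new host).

Hosts with room: host 4 (11 vCPU).
The first with room is host 4.

4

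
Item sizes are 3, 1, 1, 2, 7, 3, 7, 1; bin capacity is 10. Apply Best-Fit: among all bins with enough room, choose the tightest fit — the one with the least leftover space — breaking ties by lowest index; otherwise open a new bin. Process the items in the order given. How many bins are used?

bin 1: place 3, 7 left
bin 1: place 1, 6 left
bin 1: place 1, 5 left
bin 1: place 2, 3 left
bin 2: place 7, 3 left
bin 1: place 3, 0 left
bin 3: place 7, 3 left
bin 2: place 1, 2 left
Final bins: [3,1,1,2,3] [7,1] [7].

3 bins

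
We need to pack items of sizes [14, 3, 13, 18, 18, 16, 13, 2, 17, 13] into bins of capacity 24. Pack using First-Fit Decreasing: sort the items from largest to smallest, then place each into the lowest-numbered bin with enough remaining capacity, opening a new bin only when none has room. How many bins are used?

Sorted descending: 18, 18, 17, 16, 14, 13, 13, 13, 3, 2.
bin 1: place 18, 6 left
bin 2: place 18, 6 left
bin 3: place 17, 7 left
bin 4: place 16, 8 left
bin 5: place 14, 10 left
bin 6: place 13, 11 left
bin 7: place 13, 11 left
bin 8: place 13, 11 left
bin 1: place 3, 3 left
bin 1: place 2, 1 left
Final bins: [18,3,2] [18] [17] [16] [14] [13] [13] [13].

8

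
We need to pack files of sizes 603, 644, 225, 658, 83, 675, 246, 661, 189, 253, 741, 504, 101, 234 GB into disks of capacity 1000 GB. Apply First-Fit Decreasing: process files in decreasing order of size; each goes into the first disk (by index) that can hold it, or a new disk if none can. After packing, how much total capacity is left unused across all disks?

1183

Sorted descending: 741, 675, 661, 658, 644, 603, 504, 253, 246, 234, 225, 189, 101, 83.
disk 1: place 741 GB, 259 GB left
disk 2: place 675 GB, 325 GB left
disk 3: place 661 GB, 339 GB left
disk 4: place 658 GB, 342 GB left
disk 5: place 644 GB, 356 GB left
disk 6: place 603 GB, 397 GB left
disk 7: place 504 GB, 496 GB left
disk 1: place 253 GB, 6 GB left
disk 2: place 246 GB, 79 GB left
disk 3: place 234 GB, 105 GB left
disk 4: place 225 GB, 117 GB left
disk 5: place 189 GB, 167 GB left
disk 3: place 101 GB, 4 GB left
disk 4: place 83 GB, 34 GB left
7 disks × 1000 GB = 7000 GB; used 5817 GB; unused 1183 GB.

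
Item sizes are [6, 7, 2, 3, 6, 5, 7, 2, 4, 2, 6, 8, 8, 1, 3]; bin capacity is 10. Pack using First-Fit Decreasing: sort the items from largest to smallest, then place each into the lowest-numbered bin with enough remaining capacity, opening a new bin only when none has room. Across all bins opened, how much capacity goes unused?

Sorted descending: 8, 8, 7, 7, 6, 6, 6, 5, 4, 3, 3, 2, 2, 2, 1.
Put 8 in bin 1; 2 remain.
Put 8 in bin 2; 2 remain.
Put 7 in bin 3; 3 remain.
Put 7 in bin 4; 3 remain.
Put 6 in bin 5; 4 remain.
Put 6 in bin 6; 4 remain.
Put 6 in bin 7; 4 remain.
Put 5 in bin 8; 5 remain.
Put 4 in bin 5; 0 remain.
Put 3 in bin 3; 0 remain.
Put 3 in bin 4; 0 remain.
Put 2 in bin 1; 0 remain.
Put 2 in bin 2; 0 remain.
Put 2 in bin 6; 2 remain.
Put 1 in bin 6; 1 remain.
8 bins × 10 = 80; used 70; unused 10.

10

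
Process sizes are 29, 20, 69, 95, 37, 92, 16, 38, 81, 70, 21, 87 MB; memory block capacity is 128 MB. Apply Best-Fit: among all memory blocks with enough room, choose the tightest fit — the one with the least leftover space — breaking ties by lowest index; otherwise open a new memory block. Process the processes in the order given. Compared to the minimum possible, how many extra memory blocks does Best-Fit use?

Best-Fit: [29,20,69] [95,16] [37,38] [92,21] [81] [70] [87] → 7 memory blocks.
Total size 655 MB; any packing needs at least ⌈655/128⌉ = 6 memory blocks.
An optimal packing achieves that bound: [95,29] [92,21] [87,38] [81,37] [70,20,16] [69] → 6 memory blocks.
Excess: 7 − 6 = 1.

1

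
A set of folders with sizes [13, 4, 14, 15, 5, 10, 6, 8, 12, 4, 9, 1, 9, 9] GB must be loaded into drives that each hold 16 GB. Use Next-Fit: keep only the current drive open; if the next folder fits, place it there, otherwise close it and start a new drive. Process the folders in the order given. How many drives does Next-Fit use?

drive 1: place 13 GB, 3 GB left
drive 2: place 4 GB, 12 GB left
drive 3: place 14 GB, 2 GB left
drive 4: place 15 GB, 1 GB left
drive 5: place 5 GB, 11 GB left
drive 5: place 10 GB, 1 GB left
drive 6: place 6 GB, 10 GB left
drive 6: place 8 GB, 2 GB left
drive 7: place 12 GB, 4 GB left
drive 7: place 4 GB, 0 GB left
drive 8: place 9 GB, 7 GB left
drive 8: place 1 GB, 6 GB left
drive 9: place 9 GB, 7 GB left
drive 10: place 9 GB, 7 GB left

10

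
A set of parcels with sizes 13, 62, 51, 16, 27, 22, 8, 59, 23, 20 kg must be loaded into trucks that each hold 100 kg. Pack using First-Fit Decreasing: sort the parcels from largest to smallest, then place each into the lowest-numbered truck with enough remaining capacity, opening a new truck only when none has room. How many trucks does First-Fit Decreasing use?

Sorted descending: 62, 59, 51, 27, 23, 22, 20, 16, 13, 8.
Put 62 kg in truck 1; 38 kg remain.
Put 59 kg in truck 2; 41 kg remain.
Put 51 kg in truck 3; 49 kg remain.
Put 27 kg in truck 1; 11 kg remain.
Put 23 kg in truck 2; 18 kg remain.
Put 22 kg in truck 3; 27 kg remain.
Put 20 kg in truck 3; 7 kg remain.
Put 16 kg in truck 2; 2 kg remain.
Put 13 kg in truck 4; 87 kg remain.
Put 8 kg in truck 1; 3 kg remain.
Final trucks: [62,27,8] [59,23,16] [51,22,20] [13].

4 trucks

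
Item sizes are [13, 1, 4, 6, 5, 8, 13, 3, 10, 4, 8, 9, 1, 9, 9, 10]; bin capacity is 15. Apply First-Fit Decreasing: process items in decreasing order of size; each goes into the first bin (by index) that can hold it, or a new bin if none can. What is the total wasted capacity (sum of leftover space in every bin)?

Sorted descending: 13, 13, 10, 10, 9, 9, 9, 8, 8, 6, 5, 4, 4, 3, 1, 1.
bin 1: place 13, 2 left
bin 2: place 13, 2 left
bin 3: place 10, 5 left
bin 4: place 10, 5 left
bin 5: place 9, 6 left
bin 6: place 9, 6 left
bin 7: place 9, 6 left
bin 8: place 8, 7 left
bin 9: place 8, 7 left
bin 5: place 6, 0 left
bin 3: place 5, 0 left
bin 4: place 4, 1 left
bin 6: place 4, 2 left
bin 7: place 3, 3 left
bin 1: place 1, 1 left
bin 1: place 1, 0 left
9 bins × 15 = 135; used 113; unused 22.

22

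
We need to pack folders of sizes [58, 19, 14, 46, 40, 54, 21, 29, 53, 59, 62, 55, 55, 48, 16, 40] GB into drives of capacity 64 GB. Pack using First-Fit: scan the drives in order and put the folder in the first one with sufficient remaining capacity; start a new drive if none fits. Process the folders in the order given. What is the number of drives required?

13

Put 58 GB in drive 1; 6 GB remain.
Put 19 GB in drive 2; 45 GB remain.
Put 14 GB in drive 2; 31 GB remain.
Put 46 GB in drive 3; 18 GB remain.
Put 40 GB in drive 4; 24 GB remain.
Put 54 GB in drive 5; 10 GB remain.
Put 21 GB in drive 2; 10 GB remain.
Put 29 GB in drive 6; 35 GB remain.
Put 53 GB in drive 7; 11 GB remain.
Put 59 GB in drive 8; 5 GB remain.
Put 62 GB in drive 9; 2 GB remain.
Put 55 GB in drive 10; 9 GB remain.
Put 55 GB in drive 11; 9 GB remain.
Put 48 GB in drive 12; 16 GB remain.
Put 16 GB in drive 3; 2 GB remain.
Put 40 GB in drive 13; 24 GB remain.
Final drives: [58] [19,14,21] [46,16] [40] [54] [29] [53] [59] [62] [55] [55] [48] [40].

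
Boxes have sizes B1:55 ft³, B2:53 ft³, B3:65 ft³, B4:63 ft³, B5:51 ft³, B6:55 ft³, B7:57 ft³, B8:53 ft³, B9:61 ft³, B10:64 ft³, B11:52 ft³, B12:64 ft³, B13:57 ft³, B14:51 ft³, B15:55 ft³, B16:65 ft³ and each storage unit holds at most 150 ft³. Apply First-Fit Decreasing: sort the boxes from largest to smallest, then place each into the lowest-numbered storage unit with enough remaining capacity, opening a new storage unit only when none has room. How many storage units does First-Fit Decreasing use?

Sorted descending: 65, 65, 64, 64, 63, 61, 57, 57, 55, 55, 55, 53, 53, 52, 51, 51.
storage unit 1: place 65 ft³, 85 ft³ left
storage unit 1: place 65 ft³, 20 ft³ left
storage unit 2: place 64 ft³, 86 ft³ left
storage unit 2: place 64 ft³, 22 ft³ left
storage unit 3: place 63 ft³, 87 ft³ left
storage unit 3: place 61 ft³, 26 ft³ left
storage unit 4: place 57 ft³, 93 ft³ left
storage unit 4: place 57 ft³, 36 ft³ left
storage unit 5: place 55 ft³, 95 ft³ left
storage unit 5: place 55 ft³, 40 ft³ left
storage unit 6: place 55 ft³, 95 ft³ left
storage unit 6: place 53 ft³, 42 ft³ left
storage unit 7: place 53 ft³, 97 ft³ left
storage unit 7: place 52 ft³, 45 ft³ left
storage unit 8: place 51 ft³, 99 ft³ left
storage unit 8: place 51 ft³, 48 ft³ left

8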